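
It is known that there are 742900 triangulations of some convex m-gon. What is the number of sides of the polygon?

15

Triangulations of a convex m-gon are counted by C_{m−2}. The Catalan number equal to 742900 is C_13.
So m − 2 = 13, giving m = 15 sides.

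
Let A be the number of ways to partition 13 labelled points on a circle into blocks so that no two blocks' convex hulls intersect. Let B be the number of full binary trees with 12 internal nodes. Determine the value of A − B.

The non-crossing partitions of [13] form a lattice of size C_13. So A = C_13 = 742900.
Full binary trees with n internal nodes are counted by C_n; here n = 12. So B = C_12 = 208012.
A − B = 742900 − 208012 = 534888.

534888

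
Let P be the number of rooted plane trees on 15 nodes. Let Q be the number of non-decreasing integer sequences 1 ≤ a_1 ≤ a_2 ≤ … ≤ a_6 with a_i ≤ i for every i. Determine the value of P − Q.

2674308

Rooted ordered (plane) trees on m nodes have m−1 edges and are counted by C_{m−1}; m = 15 gives C_14. So P = C_14 = 2674440.
Weakly increasing sequences with a_i ≤ i biject with Dyck paths of semilength 6, so there are C_6. So Q = C_6 = 132.
P − Q = 2674440 − 132 = 2674308.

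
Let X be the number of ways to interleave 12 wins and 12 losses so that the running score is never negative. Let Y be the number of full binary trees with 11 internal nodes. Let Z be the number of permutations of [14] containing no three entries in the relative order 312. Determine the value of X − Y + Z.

2823666

Ballot sequences with n votes each where one side never trails are Dyck words, counted by C_n; here n = 12. So X = C_12 = 208012.
Full binary trees with n internal nodes are counted by C_n; here n = 11. So Y = C_11 = 58786.
Permutations of [n] avoiding any single length-3 pattern are counted by C_n; here n = 14. So Z = C_14 = 2674440.
X − Y + Z = 208012 − 58786 + 2674440 = 2823666.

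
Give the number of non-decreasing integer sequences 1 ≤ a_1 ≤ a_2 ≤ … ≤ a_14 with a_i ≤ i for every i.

2674440

Such sub-staircase sequences of length n are counted by C_n; here n = 14.
C_14 = C(28,14)/15 = 40116600/15 = 2674440.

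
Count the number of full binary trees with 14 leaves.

742900

A full binary tree with L leaves has L−1 internal nodes and is counted by C_{L−1}; L = 14 gives C_13.
C_13 = 742900.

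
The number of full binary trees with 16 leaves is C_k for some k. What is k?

15

A full binary tree with L leaves has L−1 internal nodes and is counted by C_{L−1}; L = 16 gives C_15.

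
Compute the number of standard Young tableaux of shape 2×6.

132

Standard Young tableaux of shape 2×n are counted by C_n; here n = 6.
C_6 = C_5 · 2(2·5+1)/(5+2) = 42 · 22/7 = 132.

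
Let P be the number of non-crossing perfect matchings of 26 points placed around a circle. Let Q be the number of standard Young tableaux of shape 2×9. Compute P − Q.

738038

Non-crossing perfect matchings of 2n points on a circle are counted by C_n; with 26 points, n = 13. So P = C_13 = 742900.
By the hook-length formula (or a Dyck-path bijection), SYT of shape 2×9 number C_9. So Q = C_9 = 4862.
P − Q = 742900 − 4862 = 738038.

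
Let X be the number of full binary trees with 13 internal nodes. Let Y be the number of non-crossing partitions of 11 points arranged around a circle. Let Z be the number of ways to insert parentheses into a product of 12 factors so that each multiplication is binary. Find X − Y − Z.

625328

The number of full binary trees on 13 internal nodes is the Catalan number C_13. So X = C_13 = 742900.
The non-crossing partitions of [11] form a lattice of size C_11. So Y = C_11 = 58786.
Ways to associate a product of 12 factors correspond to binary trees on 12 leaves, so the count is C_11. So Z = C_11 = 58786.
X − Y − Z = 742900 − 58786 − 58786 = 625328.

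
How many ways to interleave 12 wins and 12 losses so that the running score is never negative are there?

208012

Ballot sequences with n votes each where one side never trails are Dyck words, counted by C_n; here n = 12.
C_12 = C(24,12)/13 = 2704156/13 = 208012.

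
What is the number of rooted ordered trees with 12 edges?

208012

Rooted ordered trees with n edges are counted by C_n; here n = 12.
C_12 = 208012.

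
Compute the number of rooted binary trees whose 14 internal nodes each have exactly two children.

2674440

Full binary trees with n internal nodes are counted by C_n; here n = 14.
C_14 = C(28,14)/15 = 40116600/15 = 2674440.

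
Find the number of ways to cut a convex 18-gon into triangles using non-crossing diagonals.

A convex 18-gon is triangulated into 16 triangles, and the number of such triangulations is the Catalan number C_{18−2} = C_16.
C_16 = C(32,16)/17 = 601080390/17 = 35357670.

35357670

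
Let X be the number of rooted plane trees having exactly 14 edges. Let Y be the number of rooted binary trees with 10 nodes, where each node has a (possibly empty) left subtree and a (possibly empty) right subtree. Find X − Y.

2657644

Rooted ordered trees with n edges are counted by C_n; here n = 14. So X = C_14 = 2674440.
There are C_n binary search tree shapes on n keys; with n = 10 that is C_10. So Y = C_10 = 16796.
X − Y = 2674440 − 16796 = 2657644.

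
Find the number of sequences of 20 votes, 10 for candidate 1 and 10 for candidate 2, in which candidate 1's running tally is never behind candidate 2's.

16796

Ballot sequences with n votes each where one side never trails are Dyck words, counted by C_n; here n = 10.
C_10 = C_9 · 2(2·9+1)/(9+2) = 4862 · 38/11 = 16796.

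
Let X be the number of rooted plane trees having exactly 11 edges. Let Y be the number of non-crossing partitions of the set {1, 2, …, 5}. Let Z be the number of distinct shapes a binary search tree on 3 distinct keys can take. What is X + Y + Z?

58833

A rooted plane tree with 11 edges has 12 nodes, and the count is C_11. So X = C_11 = 58786.
Non-crossing partitions of an n-element set are counted by C_n; here n = 5. So Y = C_5 = 42.
Rooted binary trees with 3 nodes (each child slot possibly empty) number C_3. So Z = C_3 = 5.
X + Y + Z = 58786 + 42 + 5 = 58833.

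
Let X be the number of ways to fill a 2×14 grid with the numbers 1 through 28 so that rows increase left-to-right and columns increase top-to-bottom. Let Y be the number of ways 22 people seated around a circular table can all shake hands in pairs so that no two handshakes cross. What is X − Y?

Standard Young tableaux of shape 2×n are counted by C_n; here n = 14. So X = C_14 = 2674440.
Non-crossing handshake pairings of 2n people are counted by C_n; 22 people gives n = 11. So Y = C_11 = 58786.
X − Y = 2674440 − 58786 = 2615654.

2615654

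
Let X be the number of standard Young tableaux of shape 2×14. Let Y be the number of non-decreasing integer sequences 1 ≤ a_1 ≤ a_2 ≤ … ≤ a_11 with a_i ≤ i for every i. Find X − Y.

Standard Young tableaux of shape 2×n are counted by C_n; here n = 14. So X = C_14 = 2674440.
Weakly increasing sequences with a_i ≤ i biject with Dyck paths of semilength 11, so there are C_11. So Y = C_11 = 58786.
X − Y = 2674440 − 58786 = 2615654.

2615654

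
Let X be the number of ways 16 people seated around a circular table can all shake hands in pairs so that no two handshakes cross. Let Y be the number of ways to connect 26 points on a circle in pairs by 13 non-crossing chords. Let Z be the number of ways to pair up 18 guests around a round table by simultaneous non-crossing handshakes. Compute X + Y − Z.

739468

Non-crossing handshake pairings of 2n people are counted by C_n; 16 people gives n = 8. So X = C_8 = 1430.
Pairing 26 circle points by 13 non-crossing chords gives C_13 matchings. So Y = C_13 = 742900.
With 18 = 2·9 people, non-crossing handshake pairings are non-crossing perfect matchings on a circle, counted by C_9. So Z = C_9 = 4862.
X + Y − Z = 1430 + 742900 − 4862 = 739468.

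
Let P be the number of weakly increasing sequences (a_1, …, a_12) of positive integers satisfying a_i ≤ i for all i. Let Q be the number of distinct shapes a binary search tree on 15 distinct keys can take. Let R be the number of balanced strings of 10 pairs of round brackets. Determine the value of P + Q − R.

9886061

Weakly increasing sequences with a_i ≤ i biject with Dyck paths of semilength 12, so there are C_12. So P = C_12 = 208012.
Binary trees (left/right distinguished) on n nodes are counted by C_n; here n = 15. So Q = C_15 = 9694845.
Balanced strings of n pairs of brackets are counted by C_n; here n = 10. So R = C_10 = 16796.
P + Q − R = 208012 + 9694845 − 16796 = 9886061.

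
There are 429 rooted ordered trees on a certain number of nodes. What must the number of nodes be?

8

Rooted ordered trees on m nodes are counted by C_{m−1}. The Catalan number equal to 429 is C_7.
So the index is 7, and the number of nodes is 7 + 1 = 8.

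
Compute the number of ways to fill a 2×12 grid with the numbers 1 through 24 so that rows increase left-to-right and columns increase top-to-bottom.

208012

By the hook-length formula (or a Dyck-path bijection), SYT of shape 2×12 number C_12.
C_12 = C_11 · 2(2·11+1)/(11+2) = 58786 · 46/13 = 208012.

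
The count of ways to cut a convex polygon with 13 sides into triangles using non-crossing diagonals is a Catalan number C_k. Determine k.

The number of triangulations of a 13-gon is the Catalan number C_11 (index = sides − 2).

11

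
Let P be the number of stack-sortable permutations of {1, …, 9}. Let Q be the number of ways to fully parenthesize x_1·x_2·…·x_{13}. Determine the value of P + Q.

212874

By Knuth's characterisation, the stack-sortable permutations of length 9 are the 231-avoiders, numbering C_9. So P = C_9 = 4862.
Parenthesizations of m factors correspond to full binary trees with m leaves, counted by C_{m−1}; m = 13 gives C_12. So Q = C_12 = 208012.
P + Q = 4862 + 208012 = 212874.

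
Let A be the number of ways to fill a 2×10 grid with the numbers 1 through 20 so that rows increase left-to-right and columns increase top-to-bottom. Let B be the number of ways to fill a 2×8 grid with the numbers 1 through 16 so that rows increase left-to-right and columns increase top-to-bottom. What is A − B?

By the hook-length formula (or a Dyck-path bijection), SYT of shape 2×10 number C_10. So A = C_10 = 16796.
Standard Young tableaux of shape 2×n are counted by C_n; here n = 8. So B = C_8 = 1430.
A − B = 16796 − 1430 = 15366.

15366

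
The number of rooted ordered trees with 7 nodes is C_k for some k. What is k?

6

Rooted ordered (plane) trees on m nodes have m−1 edges and are counted by C_{m−1}; m = 7 gives C_6.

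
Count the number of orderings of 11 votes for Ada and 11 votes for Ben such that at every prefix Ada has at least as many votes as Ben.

Ballot sequences with n votes each where one side never trails are Dyck words, counted by C_n; here n = 11.
C_11 = C(22,11)/12 = 705432/12 = 58786.

58786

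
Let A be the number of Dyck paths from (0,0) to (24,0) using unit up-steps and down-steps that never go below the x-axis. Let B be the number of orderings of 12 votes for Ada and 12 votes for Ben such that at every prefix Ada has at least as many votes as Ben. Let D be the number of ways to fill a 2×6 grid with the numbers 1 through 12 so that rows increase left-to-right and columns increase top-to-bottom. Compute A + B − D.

415892

Dyck paths of semilength n (length 2n) are counted by C_n; here n = 12. So A = C_12 = 208012.
Reading a vote for the leader as '(' and for the other as ')' turns such a sequence into a balanced string of 12 pairs, so the count is C_12. So B = C_12 = 208012.
Standard Young tableaux of shape 2×n are counted by C_n; here n = 6. So D = C_6 = 132.
A + B − D = 208012 + 208012 − 132 = 415892.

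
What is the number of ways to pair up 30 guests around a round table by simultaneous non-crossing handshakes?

Non-crossing handshake pairings of 2n people are counted by C_n; 30 people gives n = 15.
C_15 = C_14 · 2(2·14+1)/(14+2) = 2674440 · 58/16 = 9694845.

9694845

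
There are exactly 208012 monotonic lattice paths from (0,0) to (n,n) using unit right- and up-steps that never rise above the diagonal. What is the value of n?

Such diagonal-avoiding paths in an n×n grid are counted by C_n. The Catalan number equal to 208012 is C_12.

12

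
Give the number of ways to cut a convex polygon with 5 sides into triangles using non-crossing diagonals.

5

The number of triangulations of a 5-gon is the Catalan number C_3 (index = sides − 2).
C_3 = 5.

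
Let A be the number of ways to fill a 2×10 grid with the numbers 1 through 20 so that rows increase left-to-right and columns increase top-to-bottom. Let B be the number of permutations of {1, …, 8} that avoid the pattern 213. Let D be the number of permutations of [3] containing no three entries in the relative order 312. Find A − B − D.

15361

Standard Young tableaux of shape 2×n are counted by C_n; here n = 10. So A = C_10 = 16796.
For any fixed pattern of length 3, the pattern-avoiding permutations of [8] number C_8. So B = C_8 = 1430.
For any fixed pattern of length 3, the pattern-avoiding permutations of [3] number C_3. So D = C_3 = 5.
A − B − D = 16796 − 1430 − 5 = 15361.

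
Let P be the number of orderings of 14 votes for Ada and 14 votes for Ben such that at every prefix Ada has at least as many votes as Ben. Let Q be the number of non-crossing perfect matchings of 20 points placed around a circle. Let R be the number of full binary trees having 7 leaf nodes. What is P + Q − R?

Ballot sequences with n votes each where one side never trails are Dyck words, counted by C_n; here n = 14. So P = C_14 = 2674440.
Pairing 20 circle points by 10 non-crossing chords gives C_10 matchings. So Q = C_10 = 16796.
A full binary tree with L leaves has L−1 internal nodes and is counted by C_{L−1}; L = 7 gives C_6. So R = C_6 = 132.
P + Q − R = 2674440 + 16796 − 132 = 2691104.

2691104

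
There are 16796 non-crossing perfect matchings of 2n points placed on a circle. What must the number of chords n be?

10

Non-crossing pairings of 2n points on a circle are counted by C_n; 16796 = C_10.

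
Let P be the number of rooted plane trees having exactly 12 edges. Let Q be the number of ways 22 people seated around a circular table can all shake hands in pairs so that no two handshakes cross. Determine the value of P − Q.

A rooted plane tree with 12 edges has 13 nodes, and the count is C_12. So P = C_12 = 208012.
Non-crossing handshake pairings of 2n people are counted by C_n; 22 people gives n = 11. So Q = C_11 = 58786.
P − Q = 208012 − 58786 = 149226.

149226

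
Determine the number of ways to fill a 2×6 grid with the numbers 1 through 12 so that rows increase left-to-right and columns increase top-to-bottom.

Standard Young tableaux of shape 2×n are counted by C_n; here n = 6.
C_6 = C_5 · 2(2·5+1)/(5+2) = 42 · 22/7 = 132.

132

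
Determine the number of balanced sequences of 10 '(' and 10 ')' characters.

16796

Balanced strings of n pairs of brackets are counted by C_n; here n = 10.
C_10 = 16796.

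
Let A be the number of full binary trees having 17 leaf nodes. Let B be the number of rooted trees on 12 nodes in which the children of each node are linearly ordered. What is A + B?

35416456

A full binary tree with L leaves has L−1 internal nodes and is counted by C_{L−1}; L = 17 gives C_16. So A = C_16 = 35357670.
Rooted ordered (plane) trees on m nodes have m−1 edges and are counted by C_{m−1}; m = 12 gives C_11. So B = C_11 = 58786.
A + B = 35357670 + 58786 = 35416456.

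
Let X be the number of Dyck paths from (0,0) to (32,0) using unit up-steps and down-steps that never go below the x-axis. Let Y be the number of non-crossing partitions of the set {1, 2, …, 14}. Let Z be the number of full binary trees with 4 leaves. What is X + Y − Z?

Paths of 16 up- and 16 down-steps that never dip below the axis are Dyck paths; their count is C_16. So X = C_16 = 35357670.
Non-crossing partitions of an n-element set are counted by C_n; here n = 14. So Y = C_14 = 2674440.
Full binary trees with 4 leaves have 4−1 = 3 internal nodes, so there are C_3 of them. So Z = C_3 = 5.
X + Y − Z = 35357670 + 2674440 − 5 = 38032105.

38032105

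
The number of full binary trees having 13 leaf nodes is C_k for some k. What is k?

12

Full binary trees with 13 leaves have 13−1 = 12 internal nodes, so there are C_12 of them.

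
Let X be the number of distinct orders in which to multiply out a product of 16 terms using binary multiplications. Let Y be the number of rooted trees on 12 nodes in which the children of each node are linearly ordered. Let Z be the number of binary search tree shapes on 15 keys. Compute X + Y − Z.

Parenthesizations of m factors correspond to full binary trees with m leaves, counted by C_{m−1}; m = 16 gives C_15. So X = C_15 = 9694845.
A rooted plane tree on 12 nodes has 11 edges, and such trees are counted by C_11. So Y = C_11 = 58786.
Binary trees (left/right distinguished) on n nodes are counted by C_n; here n = 15. So Z = C_15 = 9694845.
X + Y − Z = 9694845 + 58786 − 9694845 = 58786.

58786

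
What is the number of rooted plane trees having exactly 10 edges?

16796

A rooted plane tree with 10 edges has 11 nodes, and the count is C_10.
C_10 = C_9 · 2(2·9+1)/(9+2) = 4862 · 38/11 = 16796.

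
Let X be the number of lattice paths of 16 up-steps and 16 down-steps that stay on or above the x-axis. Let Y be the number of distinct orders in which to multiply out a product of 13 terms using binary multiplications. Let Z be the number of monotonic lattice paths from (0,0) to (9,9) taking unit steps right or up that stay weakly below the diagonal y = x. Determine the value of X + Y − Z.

A Dyck path with 16 up-steps and 16 down-steps has semilength 16, so there are C_16 of them. So X = C_16 = 35357670.
Bracketing 13 factors into binary products is counted by C_{13−1} = C_12. So Y = C_12 = 208012.
Sub-diagonal monotone paths from (0,0) to (9,9) biject with Dyck paths of semilength 9, giving C_9. So Z = C_9 = 4862.
X + Y − Z = 35357670 + 208012 − 4862 = 35560820.

35560820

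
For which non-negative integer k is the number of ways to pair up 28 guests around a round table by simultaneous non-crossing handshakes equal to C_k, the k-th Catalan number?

With 28 = 2·14 people, non-crossing handshake pairings are non-crossing perfect matchings on a circle, counted by C_14.

14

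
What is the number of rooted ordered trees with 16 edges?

35357670

A rooted plane tree with 16 edges has 17 nodes, and the count is C_16.
C_16 = 35357670.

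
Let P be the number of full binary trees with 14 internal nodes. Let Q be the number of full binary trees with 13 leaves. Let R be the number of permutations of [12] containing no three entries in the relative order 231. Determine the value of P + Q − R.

The number of full binary trees on 14 internal nodes is the Catalan number C_14. So P = C_14 = 2674440.
Full binary trees with 13 leaves have 13−1 = 12 internal nodes, so there are C_12 of them. So Q = C_12 = 208012.
For any fixed pattern of length 3, the pattern-avoiding permutations of [12] number C_12. So R = C_12 = 208012.
P + Q − R = 2674440 + 208012 − 208012 = 2674440.

2674440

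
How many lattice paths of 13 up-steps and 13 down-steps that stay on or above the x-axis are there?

A Dyck path with 13 up-steps and 13 down-steps has semilength 13, so there are C_13 of them.
C_13 = C(26,13)/14 = 10400600/14 = 742900.

742900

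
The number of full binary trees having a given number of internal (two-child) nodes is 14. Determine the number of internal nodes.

Full binary trees with n internal nodes are counted by C_n. The Catalan number equal to 14 is C_4.

4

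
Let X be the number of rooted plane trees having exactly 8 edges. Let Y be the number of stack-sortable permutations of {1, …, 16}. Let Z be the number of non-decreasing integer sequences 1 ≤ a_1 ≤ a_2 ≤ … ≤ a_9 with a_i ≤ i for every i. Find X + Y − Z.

Rooted ordered trees with n edges are counted by C_n; here n = 8. So X = C_8 = 1430.
Stack-sortable permutations are exactly the 231-avoiding ones, counted by C_n; here n = 16. So Y = C_16 = 35357670.
Such sub-staircase sequences of length n are counted by C_n; here n = 9. So Z = C_9 = 4862.
X + Y − Z = 1430 + 35357670 − 4862 = 35354238.

35354238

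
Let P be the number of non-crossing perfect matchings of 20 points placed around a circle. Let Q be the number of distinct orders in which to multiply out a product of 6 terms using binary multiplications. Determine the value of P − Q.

Pairing 20 circle points by 10 non-crossing chords gives C_10 matchings. So P = C_10 = 16796.
Parenthesizations of m factors correspond to full binary trees with m leaves, counted by C_{m−1}; m = 6 gives C_5. So Q = C_5 = 42.
P − Q = 16796 − 42 = 16754.

16754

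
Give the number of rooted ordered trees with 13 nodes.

Rooted ordered (plane) trees on m nodes have m−1 edges and are counted by C_{m−1}; m = 13 gives C_12.
C_12 = 208012.

208012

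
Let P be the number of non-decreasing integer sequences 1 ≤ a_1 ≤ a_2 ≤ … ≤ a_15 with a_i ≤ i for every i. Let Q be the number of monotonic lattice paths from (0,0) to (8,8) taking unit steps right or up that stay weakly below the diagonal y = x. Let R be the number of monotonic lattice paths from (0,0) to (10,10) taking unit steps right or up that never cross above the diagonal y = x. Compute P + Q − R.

Weakly increasing sequences with a_i ≤ i biject with Dyck paths of semilength 15, so there are C_15. So P = C_15 = 9694845.
Sub-diagonal monotone paths from (0,0) to (8,8) biject with Dyck paths of semilength 8, giving C_8. So Q = C_8 = 1430.
Monotone paths in an n×n grid that stay weakly below the diagonal are counted by C_n; here n = 10. So R = C_10 = 16796.
P + Q − R = 9694845 + 1430 − 16796 = 9679479.

9679479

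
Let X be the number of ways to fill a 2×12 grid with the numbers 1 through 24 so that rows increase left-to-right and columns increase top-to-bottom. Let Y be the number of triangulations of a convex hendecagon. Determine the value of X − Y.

Standard Young tableaux of shape 2×n are counted by C_n; here n = 12. So X = C_12 = 208012.
The number of triangulations of an 11-gon is the Catalan number C_9 (index = sides − 2). So Y = C_9 = 4862.
X − Y = 208012 − 4862 = 203150.

203150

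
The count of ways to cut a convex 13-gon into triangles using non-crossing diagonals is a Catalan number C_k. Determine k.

A convex 13-gon is triangulated into 11 triangles, and the number of such triangulations is the Catalan number C_{13−2} = C_11.

11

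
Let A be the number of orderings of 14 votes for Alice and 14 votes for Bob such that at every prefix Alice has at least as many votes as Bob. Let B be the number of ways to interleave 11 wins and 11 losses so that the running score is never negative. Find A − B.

Reading a vote for the leader as '(' and for the other as ')' turns such a sequence into a balanced string of 14 pairs, so the count is C_14. So A = C_14 = 2674440.
Ballot sequences with n votes each where one side never trails are Dyck words, counted by C_n; here n = 11. So B = C_11 = 58786.
A − B = 2674440 − 58786 = 2615654.

2615654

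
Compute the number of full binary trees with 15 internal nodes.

Full binary trees with n internal nodes are counted by C_n; here n = 15.
C_15 = C(30,15)/16 = 155117520/16 = 9694845.

9694845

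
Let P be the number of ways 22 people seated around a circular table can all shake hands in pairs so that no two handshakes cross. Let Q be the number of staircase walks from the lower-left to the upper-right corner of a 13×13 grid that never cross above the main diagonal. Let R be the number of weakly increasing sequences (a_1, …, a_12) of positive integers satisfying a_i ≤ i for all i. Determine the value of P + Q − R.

593674

With 22 = 2·11 people, non-crossing handshake pairings are non-crossing perfect matchings on a circle, counted by C_11. So P = C_11 = 58786.
Monotone paths in an n×n grid that stay weakly below the diagonal are counted by C_n; here n = 13. So Q = C_13 = 742900.
Such sub-staircase sequences of length n are counted by C_n; here n = 12. So R = C_12 = 208012.
P + Q − R = 58786 + 742900 − 208012 = 593674.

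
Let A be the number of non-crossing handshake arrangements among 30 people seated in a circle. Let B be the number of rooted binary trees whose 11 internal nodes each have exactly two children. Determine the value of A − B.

9636059

With 30 = 2·15 people, non-crossing handshake pairings are non-crossing perfect matchings on a circle, counted by C_15. So A = C_15 = 9694845.
The number of full binary trees on 11 internal nodes is the Catalan number C_11. So B = C_11 = 58786.
A − B = 9694845 − 58786 = 9636059.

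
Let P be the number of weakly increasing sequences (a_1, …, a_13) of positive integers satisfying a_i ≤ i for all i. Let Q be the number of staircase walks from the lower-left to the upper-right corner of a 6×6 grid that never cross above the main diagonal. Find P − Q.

742768

Such sub-staircase sequences of length n are counted by C_n; here n = 13. So P = C_13 = 742900.
Monotone paths in an n×n grid that stay weakly below the diagonal are counted by C_n; here n = 6. So Q = C_6 = 132.
P − Q = 742900 − 132 = 742768.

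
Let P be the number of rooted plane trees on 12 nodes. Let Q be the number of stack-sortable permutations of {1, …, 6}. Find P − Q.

58654

Rooted ordered (plane) trees on m nodes have m−1 edges and are counted by C_{m−1}; m = 12 gives C_11. So P = C_11 = 58786.
By Knuth's characterisation, the stack-sortable permutations of length 6 are the 231-avoiders, numbering C_6. So Q = C_6 = 132.
P − Q = 58786 − 132 = 58654.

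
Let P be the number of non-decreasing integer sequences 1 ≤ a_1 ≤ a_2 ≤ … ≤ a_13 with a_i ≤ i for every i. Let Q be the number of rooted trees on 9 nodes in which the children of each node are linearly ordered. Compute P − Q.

741470

Such sub-staircase sequences of length n are counted by C_n; here n = 13. So P = C_13 = 742900.
Rooted ordered (plane) trees on m nodes have m−1 edges and are counted by C_{m−1}; m = 9 gives C_8. So Q = C_8 = 1430.
P − Q = 742900 − 1430 = 741470.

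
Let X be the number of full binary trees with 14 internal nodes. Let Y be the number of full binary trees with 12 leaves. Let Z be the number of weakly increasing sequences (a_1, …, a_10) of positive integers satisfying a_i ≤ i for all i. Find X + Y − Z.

2716430

The number of full binary trees on 14 internal nodes is the Catalan number C_14. So X = C_14 = 2674440.
Full binary trees with 12 leaves have 12−1 = 11 internal nodes, so there are C_11 of them. So Y = C_11 = 58786.
Weakly increasing sequences with a_i ≤ i biject with Dyck paths of semilength 10, so there are C_10. So Z = C_10 = 16796.
X + Y − Z = 2674440 + 58786 − 16796 = 2716430.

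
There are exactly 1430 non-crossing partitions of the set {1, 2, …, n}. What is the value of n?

8

Non-crossing partitions of [n] are counted by C_n; 1430 = C_8.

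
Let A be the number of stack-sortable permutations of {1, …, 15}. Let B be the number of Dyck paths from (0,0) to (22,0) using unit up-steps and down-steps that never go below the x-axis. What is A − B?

9636059

Stack-sortable permutations are exactly the 231-avoiding ones, counted by C_n; here n = 15. So A = C_15 = 9694845.
Paths of 11 up- and 11 down-steps that never dip below the axis are Dyck paths; their count is C_11. So B = C_11 = 58786.
A − B = 9694845 − 58786 = 9636059.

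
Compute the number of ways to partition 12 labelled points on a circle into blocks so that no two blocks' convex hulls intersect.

The non-crossing partitions of [12] form a lattice of size C_12.
C_12 = 208012.

208012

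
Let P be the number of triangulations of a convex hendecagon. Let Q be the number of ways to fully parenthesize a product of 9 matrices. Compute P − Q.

Triangulations of a convex m-gon are counted by C_{m−2}; with m = 11 this is C_9. So P = C_9 = 4862.
Parenthesizations of m factors correspond to full binary trees with m leaves, counted by C_{m−1}; m = 9 gives C_8. So Q = C_8 = 1430.
P − Q = 4862 − 1430 = 3432.

3432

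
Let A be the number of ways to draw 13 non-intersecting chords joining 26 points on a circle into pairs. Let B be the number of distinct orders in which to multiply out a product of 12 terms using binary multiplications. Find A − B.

684114

Pairing 26 circle points by 13 non-crossing chords gives C_13 matchings. So A = C_13 = 742900.
Parenthesizations of m factors correspond to full binary trees with m leaves, counted by C_{m−1}; m = 12 gives C_11. So B = C_11 = 58786.
A − B = 742900 − 58786 = 684114.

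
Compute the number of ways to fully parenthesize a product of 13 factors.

Ways to associate a product of 13 factors correspond to binary trees on 13 leaves, so the count is C_12.
C_12 = C_11 · 2(2·11+1)/(11+2) = 58786 · 46/13 = 208012.

208012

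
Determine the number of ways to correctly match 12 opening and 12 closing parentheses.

208012

Balanced strings of n pairs of brackets are counted by C_n; here n = 12.
C_12 = C(24,12)/13 = 2704156/13 = 208012.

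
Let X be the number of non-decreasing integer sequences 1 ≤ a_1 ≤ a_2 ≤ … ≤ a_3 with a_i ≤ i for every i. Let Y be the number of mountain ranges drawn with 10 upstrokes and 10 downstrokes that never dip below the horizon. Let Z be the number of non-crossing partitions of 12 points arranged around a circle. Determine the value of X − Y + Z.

Such sub-staircase sequences of length n are counted by C_n; here n = 3. So X = C_3 = 5.
Paths of 10 up- and 10 down-steps that never dip below the axis are Dyck paths; their count is C_10. So Y = C_10 = 16796.
The non-crossing partitions of [12] form a lattice of size C_12. So Z = C_12 = 208012.
X − Y + Z = 5 − 16796 + 208012 = 191221.

191221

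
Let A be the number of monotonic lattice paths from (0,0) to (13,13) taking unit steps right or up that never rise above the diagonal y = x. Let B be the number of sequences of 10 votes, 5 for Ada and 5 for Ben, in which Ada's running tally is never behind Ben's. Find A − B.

742858

Monotone paths in an n×n grid that stay weakly below the diagonal are counted by C_n; here n = 13. So A = C_13 = 742900.
Reading a vote for the leader as '(' and for the other as ')' turns such a sequence into a balanced string of 5 pairs, so the count is C_5. So B = C_5 = 42.
A − B = 742900 − 42 = 742858.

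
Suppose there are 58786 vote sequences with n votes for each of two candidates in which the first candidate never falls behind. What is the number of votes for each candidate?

Such ballot sequences with n votes each are counted by C_n, and C_11 = 58786.

11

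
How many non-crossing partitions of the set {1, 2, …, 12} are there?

The non-crossing partitions of [12] form a lattice of size C_12.
C_12 = C(24,12)/13 = 2704156/13 = 208012.

208012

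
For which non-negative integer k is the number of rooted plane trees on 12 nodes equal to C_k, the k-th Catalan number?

11

Rooted ordered (plane) trees on m nodes have m−1 edges and are counted by C_{m−1}; m = 12 gives C_11.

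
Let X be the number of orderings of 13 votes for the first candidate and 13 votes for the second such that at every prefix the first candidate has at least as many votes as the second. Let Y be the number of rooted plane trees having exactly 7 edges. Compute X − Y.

Ballot sequences with n votes each where one side never trails are Dyck words, counted by C_n; here n = 13. So X = C_13 = 742900.
Rooted ordered trees with n edges are counted by C_n; here n = 7. So Y = C_7 = 429.
X − Y = 742900 − 429 = 742471.

742471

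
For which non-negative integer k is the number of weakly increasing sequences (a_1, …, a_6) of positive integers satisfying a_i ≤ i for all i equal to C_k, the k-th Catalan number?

6

Weakly increasing sequences with a_i ≤ i biject with Dyck paths of semilength 6, so there are C_6.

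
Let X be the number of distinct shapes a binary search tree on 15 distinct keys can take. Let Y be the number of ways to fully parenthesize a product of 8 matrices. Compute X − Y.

9694416

Binary trees (left/right distinguished) on n nodes are counted by C_n; here n = 15. So X = C_15 = 9694845.
Ways to associate a product of 8 factors correspond to binary trees on 8 leaves, so the count is C_7. So Y = C_7 = 429.
X − Y = 9694845 − 429 = 9694416.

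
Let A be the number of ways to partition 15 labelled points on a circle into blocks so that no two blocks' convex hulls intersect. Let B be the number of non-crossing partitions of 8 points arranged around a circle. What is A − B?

Non-crossing partitions of an n-element set are counted by C_n; here n = 15. So A = C_15 = 9694845.
The non-crossing partitions of [8] form a lattice of size C_8. So B = C_8 = 1430.
A − B = 9694845 − 1430 = 9693415.

9693415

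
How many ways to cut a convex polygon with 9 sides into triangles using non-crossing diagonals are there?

The number of triangulations of a 9-gon is the Catalan number C_7 (index = sides − 2).
C_7 = 429.

429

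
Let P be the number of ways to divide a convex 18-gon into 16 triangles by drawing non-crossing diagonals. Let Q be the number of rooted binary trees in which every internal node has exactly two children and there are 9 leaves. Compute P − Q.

35356240

The number of triangulations of an 18-gon is the Catalan number C_16 (index = sides − 2). So P = C_16 = 35357670.
Full binary trees with 9 leaves have 9−1 = 8 internal nodes, so there are C_8 of them. So Q = C_8 = 1430.
P − Q = 35357670 − 1430 = 35356240.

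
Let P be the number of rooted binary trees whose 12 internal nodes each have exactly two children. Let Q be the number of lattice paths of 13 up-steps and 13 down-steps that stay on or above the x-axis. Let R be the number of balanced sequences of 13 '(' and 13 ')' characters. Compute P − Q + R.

208012

The number of full binary trees on 12 internal nodes is the Catalan number C_12. So P = C_12 = 208012.
A Dyck path with 13 up-steps and 13 down-steps has semilength 13, so there are C_13 of them. So Q = C_13 = 742900.
With 13 pairs the number of balanced bracket strings is the Catalan number C_13. So R = C_13 = 742900.
P − Q + R = 208012 − 742900 + 742900 = 208012.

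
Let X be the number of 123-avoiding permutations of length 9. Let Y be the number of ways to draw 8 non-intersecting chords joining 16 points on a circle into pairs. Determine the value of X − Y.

For any fixed pattern of length 3, the pattern-avoiding permutations of [9] number C_9. So X = C_9 = 4862.
Pairing 16 circle points by 8 non-crossing chords gives C_8 matchings. So Y = C_8 = 1430.
X − Y = 4862 − 1430 = 3432.

3432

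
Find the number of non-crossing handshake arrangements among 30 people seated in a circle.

9694845

With 30 = 2·15 people, non-crossing handshake pairings are non-crossing perfect matchings on a circle, counted by C_15.
C_15 = 9694845.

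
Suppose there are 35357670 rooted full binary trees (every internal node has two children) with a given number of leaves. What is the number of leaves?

Full binary trees with L leaves are counted by C_{L−1}. Since C_16 = 35357670, the index is 16.
So the index is 16, and the number of leaves is 16 + 1 = 17.

17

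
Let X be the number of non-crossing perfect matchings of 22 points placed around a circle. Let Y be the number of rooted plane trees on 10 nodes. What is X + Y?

63648

Pairing 22 circle points by 11 non-crossing chords gives C_11 matchings. So X = C_11 = 58786.
A rooted plane tree on 10 nodes has 9 edges, and such trees are counted by C_9. So Y = C_9 = 4862.
X + Y = 58786 + 4862 = 63648.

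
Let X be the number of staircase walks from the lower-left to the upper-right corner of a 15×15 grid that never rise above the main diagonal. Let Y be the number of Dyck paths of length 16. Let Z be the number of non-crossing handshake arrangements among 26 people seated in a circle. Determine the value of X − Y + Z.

10436315

Monotone paths in an n×n grid that stay weakly below the diagonal are counted by C_n; here n = 15. So X = C_15 = 9694845.
Dyck paths of semilength n (length 2n) are counted by C_n; here n = 8. So Y = C_8 = 1430.
With 26 = 2·13 people, non-crossing handshake pairings are non-crossing perfect matchings on a circle, counted by C_13. So Z = C_13 = 742900.
X − Y + Z = 9694845 − 1430 + 742900 = 10436315.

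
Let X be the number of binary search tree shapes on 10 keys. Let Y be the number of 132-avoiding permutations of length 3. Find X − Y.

Rooted binary trees with 10 nodes (each child slot possibly empty) number C_10. So X = C_10 = 16796.
Permutations of [n] avoiding any single length-3 pattern are counted by C_n; here n = 3. So Y = C_3 = 5.
X − Y = 16796 − 5 = 16791.

16791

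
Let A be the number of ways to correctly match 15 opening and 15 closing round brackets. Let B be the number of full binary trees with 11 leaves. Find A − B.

With 15 pairs the number of balanced bracket strings is the Catalan number C_15. So A = C_15 = 9694845.
Full binary trees with 11 leaves have 11−1 = 10 internal nodes, so there are C_10 of them. So B = C_10 = 16796.
A − B = 9694845 − 16796 = 9678049.

9678049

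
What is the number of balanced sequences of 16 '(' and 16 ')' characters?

35357670

Balanced strings of n pairs of brackets are counted by C_n; here n = 16.
C_16 = C(32,16)/17 = 601080390/17 = 35357670.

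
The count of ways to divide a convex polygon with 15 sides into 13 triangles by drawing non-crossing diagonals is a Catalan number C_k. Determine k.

13

Triangulations of a convex m-gon are counted by C_{m−2}; with m = 15 this is C_13.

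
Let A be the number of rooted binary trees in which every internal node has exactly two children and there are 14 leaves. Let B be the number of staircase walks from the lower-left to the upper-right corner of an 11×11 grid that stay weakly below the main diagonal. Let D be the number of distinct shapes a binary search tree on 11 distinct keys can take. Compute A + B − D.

Full binary trees with 14 leaves have 14−1 = 13 internal nodes, so there are C_13 of them. So A = C_13 = 742900.
Sub-diagonal monotone paths from (0,0) to (11,11) biject with Dyck paths of semilength 11, giving C_11. So B = C_11 = 58786.
Binary trees (left/right distinguished) on n nodes are counted by C_n; here n = 11. So D = C_11 = 58786.
A + B − D = 742900 + 58786 − 58786 = 742900.

742900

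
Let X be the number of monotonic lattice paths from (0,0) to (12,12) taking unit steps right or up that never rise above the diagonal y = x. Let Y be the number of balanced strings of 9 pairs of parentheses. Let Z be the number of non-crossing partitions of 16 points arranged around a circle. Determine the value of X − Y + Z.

Sub-diagonal monotone paths from (0,0) to (12,12) biject with Dyck paths of semilength 12, giving C_12. So X = C_12 = 208012.
A balanced arrangement of 9 bracket pairs is a Dyck word of semilength 9, so the count is C_9. So Y = C_9 = 4862.
Non-crossing partitions of an n-element set are counted by C_n; here n = 16. So Z = C_16 = 35357670.
X − Y + Z = 208012 − 4862 + 35357670 = 35560820.

35560820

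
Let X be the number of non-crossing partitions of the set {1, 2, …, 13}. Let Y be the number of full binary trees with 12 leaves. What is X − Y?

684114

The non-crossing partitions of [13] form a lattice of size C_13. So X = C_13 = 742900.
A full binary tree with L leaves has L−1 internal nodes and is counted by C_{L−1}; L = 12 gives C_11. So Y = C_11 = 58786.
X − Y = 742900 − 58786 = 684114.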